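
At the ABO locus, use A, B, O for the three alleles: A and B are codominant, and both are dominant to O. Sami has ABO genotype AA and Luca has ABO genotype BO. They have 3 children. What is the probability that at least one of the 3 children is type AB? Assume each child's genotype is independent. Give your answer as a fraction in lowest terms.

ABO cross AA × BO → 1/2 A, 1/2 AB.
So P(type AB) = 1/2 per child.
P(none) = (1/2)^3 = 1/8; P(at least one) = 1 − 1/8 = 7/8.

7/8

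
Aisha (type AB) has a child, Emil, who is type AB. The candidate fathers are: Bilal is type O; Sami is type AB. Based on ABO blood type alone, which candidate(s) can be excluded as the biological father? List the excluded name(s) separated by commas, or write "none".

A candidate is excluded only if no genotype consistent with his phenotype could produce a type AB child with a type AB mother.
Bilal (type O): no genotype consistent with that phenotype can produce a type-AB child with a type-AB mother.

Bilal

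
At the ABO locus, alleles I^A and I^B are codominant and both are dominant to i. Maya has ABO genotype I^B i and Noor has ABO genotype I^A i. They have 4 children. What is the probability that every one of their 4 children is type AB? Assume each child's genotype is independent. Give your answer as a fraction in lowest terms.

ABO cross I^B i × I^A i → 1/4 O, 1/4 A, 1/4 B, 1/4 AB.
So P(type AB) = 1/4 per child.
All 4 independent: (1/4)^4 = 1/256.

1/256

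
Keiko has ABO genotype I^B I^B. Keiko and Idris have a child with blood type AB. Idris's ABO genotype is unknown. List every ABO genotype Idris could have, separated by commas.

I^A I^A, I^A I^B, I^A i

For each candidate genotype of Idris, check whether crossing it with I^B I^B can produce every observed child phenotype.
  I^A I^A → possible child types {AB} ✓
  I^A I^B → possible child types {B, AB} ✓
  I^A i → possible child types {B, AB} ✓
  I^B I^B → possible child types {B} ✗
  I^B i → possible child types {B} ✗
  i i → possible child types {B} ✗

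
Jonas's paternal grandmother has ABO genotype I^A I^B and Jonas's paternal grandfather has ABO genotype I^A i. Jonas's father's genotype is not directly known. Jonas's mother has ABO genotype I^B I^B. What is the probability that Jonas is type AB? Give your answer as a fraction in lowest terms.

Jonas's father's ABO genotype from I^A I^B × I^A i: 1/4 I^A I^A, 1/4 I^A I^B, 1/4 I^A i, 1/4 I^B i.
Crossing each possibility with the mother I^B I^B and summing P(type AB): 1/4·1 + 1/4·1/2 + 1/4·1/2 + 1/4·0 = 1/2.

1/2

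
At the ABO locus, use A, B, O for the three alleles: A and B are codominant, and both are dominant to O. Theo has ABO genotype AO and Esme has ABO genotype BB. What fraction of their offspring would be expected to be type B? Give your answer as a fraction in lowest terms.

ABO cross AO × BB → offspring phenotypes: 1/2 B, 1/2 AB.
So P(type B) = 1/2.

1/2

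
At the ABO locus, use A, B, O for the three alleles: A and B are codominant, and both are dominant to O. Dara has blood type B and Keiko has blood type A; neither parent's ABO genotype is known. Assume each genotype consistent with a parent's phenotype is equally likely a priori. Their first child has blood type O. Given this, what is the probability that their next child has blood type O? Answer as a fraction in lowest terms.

1/4

Possible genotypes: Dara ∈ {BB, BO}; Keiko ∈ {AA, AO}.
Weight each parental genotype pair by prior × P(type-O child):
  BO × AO: posterior weight 1; P(next child type O) = 1/4.
Weighted sum = 1/4.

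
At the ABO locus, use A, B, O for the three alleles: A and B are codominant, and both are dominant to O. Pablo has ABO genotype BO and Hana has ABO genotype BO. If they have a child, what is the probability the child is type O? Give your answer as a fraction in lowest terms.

ABO cross BO × BO → offspring phenotypes: 1/4 O, 3/4 B.
So P(type O) = 1/4.

1/4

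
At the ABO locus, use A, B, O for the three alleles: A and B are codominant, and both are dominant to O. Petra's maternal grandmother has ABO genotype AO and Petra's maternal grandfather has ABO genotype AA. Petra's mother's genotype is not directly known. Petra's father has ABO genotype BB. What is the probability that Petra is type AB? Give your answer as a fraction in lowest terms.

Petra's mother's ABO genotype from AO × AA: 1/2 AA, 1/2 AO.
Crossing each possibility with the father BB and summing P(type AB): 1/2·1 + 1/2·1/2 = 3/4.

3/4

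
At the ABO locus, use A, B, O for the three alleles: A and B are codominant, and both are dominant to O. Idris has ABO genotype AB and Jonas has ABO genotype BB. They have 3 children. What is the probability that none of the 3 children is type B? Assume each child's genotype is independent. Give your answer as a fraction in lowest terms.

1/8

ABO cross AB × BB → 1/2 B, 1/2 AB.
So P(type B) = 1/2 per child.
P(not type B) = 1/2 for one child; (1/2)^3 = 1/8.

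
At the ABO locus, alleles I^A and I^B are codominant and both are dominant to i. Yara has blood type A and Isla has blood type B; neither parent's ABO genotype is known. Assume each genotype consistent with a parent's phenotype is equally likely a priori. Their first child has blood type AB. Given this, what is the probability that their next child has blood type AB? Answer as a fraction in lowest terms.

Possible genotypes: Yara ∈ {I^A I^A, I^A i}; Isla ∈ {I^B I^B, I^B i}.
Weight each parental genotype pair by prior × P(type-AB child):
  I^A I^A × I^B I^B: posterior weight 4/9; P(next child type AB) = 1.
  I^A I^A × I^B i: posterior weight 2/9; P(next child type AB) = 1/2.
  I^A i × I^B I^B: posterior weight 2/9; P(next child type AB) = 1/2.
  I^A i × I^B i: posterior weight 1/9; P(next child type AB) = 1/4.
Weighted sum = 25/36.

25/36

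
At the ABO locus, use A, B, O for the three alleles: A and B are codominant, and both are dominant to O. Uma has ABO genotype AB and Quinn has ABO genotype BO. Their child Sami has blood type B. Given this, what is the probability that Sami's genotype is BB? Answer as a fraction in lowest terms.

1/2

Cross AB × BO → 1/4 AB, 1/4 AO, 1/4 BB, 1/4 BO.
Type-B genotypes among offspring: BB (1/4), BO (1/4); total 1/2.
P(BB | type B) = (1/4) / (1/2) = 1/2.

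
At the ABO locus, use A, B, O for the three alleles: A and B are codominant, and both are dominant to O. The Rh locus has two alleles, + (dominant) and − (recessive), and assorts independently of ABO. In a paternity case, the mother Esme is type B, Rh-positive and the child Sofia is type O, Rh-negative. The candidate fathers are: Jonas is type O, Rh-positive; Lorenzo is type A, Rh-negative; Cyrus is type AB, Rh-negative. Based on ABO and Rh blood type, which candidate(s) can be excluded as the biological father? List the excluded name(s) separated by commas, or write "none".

Cyrus

A candidate is excluded only if no genotype consistent with his phenotype could produce a type O, Rh-negative child with a type B, Rh-positive mother.
Cyrus (type AB, Rh-): no genotype consistent with that phenotype can produce a type-O Rh- child with a type-B mother.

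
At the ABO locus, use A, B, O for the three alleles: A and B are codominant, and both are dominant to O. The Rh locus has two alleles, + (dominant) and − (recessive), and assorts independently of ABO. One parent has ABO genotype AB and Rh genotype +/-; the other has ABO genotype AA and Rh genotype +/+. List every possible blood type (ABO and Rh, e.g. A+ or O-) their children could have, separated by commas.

A+, AB+

Gametes from AB × AA give offspring ABO genotypes AA, AB, i.e. phenotypes A, AB.
Rh cross +/- × +/+ → phenotypes Rh+.
Combining independently: A+, AB+.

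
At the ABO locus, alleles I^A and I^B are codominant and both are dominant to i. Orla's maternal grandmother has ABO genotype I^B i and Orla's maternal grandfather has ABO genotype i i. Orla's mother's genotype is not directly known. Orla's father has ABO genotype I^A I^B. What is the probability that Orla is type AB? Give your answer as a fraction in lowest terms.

Orla's mother's ABO genotype from I^B i × i i: 1/2 I^B i, 1/2 i i.
Crossing each possibility with the father I^A I^B and summing P(type AB): 1/2·1/4 + 1/2·0 = 1/8.

1/8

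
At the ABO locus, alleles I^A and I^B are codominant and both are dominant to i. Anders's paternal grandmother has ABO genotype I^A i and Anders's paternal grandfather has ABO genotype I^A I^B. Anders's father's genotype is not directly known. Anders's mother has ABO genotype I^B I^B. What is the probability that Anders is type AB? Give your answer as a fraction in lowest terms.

1/2

Anders's father's ABO genotype from I^A i × I^A I^B: 1/4 I^A I^A, 1/4 I^A I^B, 1/4 I^A i, 1/4 I^B i.
Crossing each possibility with the mother I^B I^B and summing P(type AB): 1/4·1 + 1/4·1/2 + 1/4·1/2 + 1/4·0 = 1/2.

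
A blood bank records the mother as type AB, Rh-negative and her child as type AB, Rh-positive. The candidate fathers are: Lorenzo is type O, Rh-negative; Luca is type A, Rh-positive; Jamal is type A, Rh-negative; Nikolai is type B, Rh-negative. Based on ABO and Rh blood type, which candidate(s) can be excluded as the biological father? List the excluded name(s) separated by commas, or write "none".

Lorenzo, Jamal, Nikolai

A candidate is excluded only if no genotype consistent with his phenotype could produce a type AB, Rh-positive child with a type AB, Rh-negative mother.
Lorenzo (type O, Rh-): no genotype consistent with that phenotype can produce a type-AB Rh+ child with a type-AB mother.
Jamal (type A, Rh-): no genotype consistent with that phenotype can produce a type-AB Rh+ child with a type-AB mother.
Nikolai (type B, Rh-): no genotype consistent with that phenotype can produce a type-AB Rh+ child with a type-AB mother.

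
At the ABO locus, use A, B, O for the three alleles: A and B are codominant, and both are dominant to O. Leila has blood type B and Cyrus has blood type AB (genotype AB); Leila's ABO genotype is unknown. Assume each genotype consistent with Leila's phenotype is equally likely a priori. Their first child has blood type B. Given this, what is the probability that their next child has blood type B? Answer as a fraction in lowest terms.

Possible genotypes: Leila ∈ {BB, BO}; Cyrus ∈ {AB}.
Weight each parental genotype pair by prior × P(type-B child):
  BB × AB: posterior weight 1/2; P(next child type B) = 1/2.
  BO × AB: posterior weight 1/2; P(next child type B) = 1/2.
Weighted sum = 1/2.

1/2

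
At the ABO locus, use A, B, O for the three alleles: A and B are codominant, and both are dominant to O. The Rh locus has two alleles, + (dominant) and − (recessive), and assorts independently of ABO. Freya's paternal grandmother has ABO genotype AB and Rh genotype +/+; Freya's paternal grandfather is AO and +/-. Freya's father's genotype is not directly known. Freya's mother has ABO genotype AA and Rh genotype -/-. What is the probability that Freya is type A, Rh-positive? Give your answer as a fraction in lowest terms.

Freya's father's ABO genotype from AB × AO: 1/4 AA, 1/4 AB, 1/4 AO, 1/4 BO.
Crossing each possibility with the mother AA and summing P(type A): 1/4·1 + 1/4·1/2 + 1/4·1 + 1/4·1/2 = 3/4.
Similarly for Rh via the father's Rh distribution: P(Rh+) = 3/4.
Independent loci: 3/4 × 3/4 = 9/16.

9/16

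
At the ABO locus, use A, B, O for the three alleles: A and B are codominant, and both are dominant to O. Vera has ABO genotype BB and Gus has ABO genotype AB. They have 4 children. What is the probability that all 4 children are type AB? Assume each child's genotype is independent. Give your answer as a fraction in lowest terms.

ABO cross BB × AB → 1/2 B, 1/2 AB.
So P(type AB) = 1/2 per child.
All 4 independent: (1/2)^4 = 1/16.

1/16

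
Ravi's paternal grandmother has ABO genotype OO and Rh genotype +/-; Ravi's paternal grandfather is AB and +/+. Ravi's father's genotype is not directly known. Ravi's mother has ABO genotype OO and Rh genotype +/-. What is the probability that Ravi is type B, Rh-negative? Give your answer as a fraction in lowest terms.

1/32

Ravi's father's ABO genotype from OO × AB: 1/2 AO, 1/2 BO.
Crossing each possibility with the mother OO and summing P(type B): 1/2·0 + 1/2·1/2 = 1/4.
Similarly for Rh via the father's Rh distribution: P(Rh-) = 1/8.
Independent loci: 1/4 × 1/8 = 1/32.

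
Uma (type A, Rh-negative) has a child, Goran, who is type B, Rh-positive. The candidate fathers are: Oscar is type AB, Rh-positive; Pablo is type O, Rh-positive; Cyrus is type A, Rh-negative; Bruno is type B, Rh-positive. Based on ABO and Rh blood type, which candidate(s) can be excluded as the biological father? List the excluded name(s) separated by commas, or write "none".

A candidate is excluded only if no genotype consistent with his phenotype could produce a type B, Rh-positive child with a type A, Rh-negative mother.
Pablo (type O, Rh+): no genotype consistent with that phenotype can produce a type-B Rh+ child with a type-A mother.
Cyrus (type A, Rh-): no genotype consistent with that phenotype can produce a type-B Rh+ child with a type-A mother.

Pablo, Cyrus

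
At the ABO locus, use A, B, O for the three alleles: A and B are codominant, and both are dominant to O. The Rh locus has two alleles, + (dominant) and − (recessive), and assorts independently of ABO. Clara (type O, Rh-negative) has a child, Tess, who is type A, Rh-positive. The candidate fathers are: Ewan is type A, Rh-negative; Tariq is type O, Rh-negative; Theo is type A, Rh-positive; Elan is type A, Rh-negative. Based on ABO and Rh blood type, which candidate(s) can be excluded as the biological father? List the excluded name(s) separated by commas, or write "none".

Ewan, Tariq, Elan

A candidate is excluded only if no genotype consistent with his phenotype could produce a type A, Rh-positive child with a type O, Rh-negative mother.
Ewan (type A, Rh-): no genotype consistent with that phenotype can produce a type-A Rh+ child with a type-O mother.
Tariq (type O, Rh-): no genotype consistent with that phenotype can produce a type-A Rh+ child with a type-O mother.
Elan (type A, Rh-): no genotype consistent with that phenotype can produce a type-A Rh+ child with a type-O mother.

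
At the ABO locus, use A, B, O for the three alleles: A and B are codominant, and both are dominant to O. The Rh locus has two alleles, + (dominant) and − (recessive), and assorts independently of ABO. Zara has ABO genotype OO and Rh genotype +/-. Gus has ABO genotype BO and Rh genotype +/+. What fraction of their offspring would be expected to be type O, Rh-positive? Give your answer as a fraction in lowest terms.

1/2

ABO cross OO × BO → offspring phenotypes: 1/2 O, 1/2 B.
Rh cross +/- × +/+ → 1 Rh+.
Independent loci: P(type O, Rh-positive) = 1/2 × 1 = 1/2.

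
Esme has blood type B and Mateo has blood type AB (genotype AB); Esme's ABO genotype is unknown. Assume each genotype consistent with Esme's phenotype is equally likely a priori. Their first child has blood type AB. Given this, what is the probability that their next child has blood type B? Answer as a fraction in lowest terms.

1/2

Possible genotypes: Esme ∈ {BB, BO}; Mateo ∈ {AB}.
Weight each parental genotype pair by prior × P(type-AB child):
  BB × AB: posterior weight 2/3; P(next child type B) = 1/2.
  BO × AB: posterior weight 1/3; P(next child type B) = 1/2.
Weighted sum = 1/2.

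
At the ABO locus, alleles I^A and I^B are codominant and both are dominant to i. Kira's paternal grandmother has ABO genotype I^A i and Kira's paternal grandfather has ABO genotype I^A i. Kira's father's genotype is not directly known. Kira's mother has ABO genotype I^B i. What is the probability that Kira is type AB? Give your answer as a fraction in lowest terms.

Kira's father's ABO genotype from I^A i × I^A i: 1/4 I^A I^A, 1/2 I^A i, 1/4 i i.
Crossing each possibility with the mother I^B i and summing P(type AB): 1/4·1/2 + 1/2·1/4 + 1/4·0 = 1/4.

1/4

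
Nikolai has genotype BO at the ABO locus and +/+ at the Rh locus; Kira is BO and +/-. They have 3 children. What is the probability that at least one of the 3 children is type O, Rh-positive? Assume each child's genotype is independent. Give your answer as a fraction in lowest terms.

37/64

ABO cross BO × BO → 1/4 O, 3/4 B.
Rh cross +/+ × +/- → 1 Rh+; so P(type O, Rh-positive) = 1/4 × 1 = 1/4 per child.
P(none) = (3/4)^3 = 27/64; P(at least one) = 1 − 27/64 = 37/64.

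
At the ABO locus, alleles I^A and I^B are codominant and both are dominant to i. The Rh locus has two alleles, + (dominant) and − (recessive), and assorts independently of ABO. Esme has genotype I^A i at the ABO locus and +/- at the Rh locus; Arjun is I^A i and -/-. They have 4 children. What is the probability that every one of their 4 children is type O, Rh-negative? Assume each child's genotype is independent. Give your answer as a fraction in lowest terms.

1/4096

ABO cross I^A i × I^A i → 1/4 O, 3/4 A.
Rh cross +/- × -/- → 1/2 Rh+, 1/2 Rh-; so P(type O, Rh-negative) = 1/4 × 1/2 = 1/8 per child.
All 4 independent: (1/8)^4 = 1/4096.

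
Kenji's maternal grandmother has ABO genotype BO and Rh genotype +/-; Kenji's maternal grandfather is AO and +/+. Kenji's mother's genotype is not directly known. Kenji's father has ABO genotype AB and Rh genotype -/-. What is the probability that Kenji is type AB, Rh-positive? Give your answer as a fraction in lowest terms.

3/16

Kenji's mother's ABO genotype from BO × AO: 1/4 AB, 1/4 AO, 1/4 BO, 1/4 OO.
Crossing each possibility with the father AB and summing P(type AB): 1/4·1/2 + 1/4·1/4 + 1/4·1/4 + 1/4·0 = 1/4.
Similarly for Rh via the mother's Rh distribution: P(Rh+) = 3/4.
Independent loci: 1/4 × 3/4 = 3/16.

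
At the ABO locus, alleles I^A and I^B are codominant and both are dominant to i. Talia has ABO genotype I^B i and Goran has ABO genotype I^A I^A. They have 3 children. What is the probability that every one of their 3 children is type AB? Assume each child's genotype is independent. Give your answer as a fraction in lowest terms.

1/8

ABO cross I^B i × I^A I^A → 1/2 A, 1/2 AB.
So P(type AB) = 1/2 per child.
All 3 independent: (1/2)^3 = 1/8.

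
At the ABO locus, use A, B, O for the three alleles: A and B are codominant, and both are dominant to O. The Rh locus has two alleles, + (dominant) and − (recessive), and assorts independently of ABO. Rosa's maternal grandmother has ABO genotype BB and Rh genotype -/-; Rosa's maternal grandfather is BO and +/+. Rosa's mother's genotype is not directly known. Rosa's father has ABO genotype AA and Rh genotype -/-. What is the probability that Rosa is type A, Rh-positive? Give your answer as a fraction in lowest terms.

1/8

Rosa's mother's ABO genotype from BB × BO: 1/2 BB, 1/2 BO.
Crossing each possibility with the father AA and summing P(type A): 1/2·0 + 1/2·1/2 = 1/4.
Similarly for Rh via the mother's Rh distribution: P(Rh+) = 1/2.
Independent loci: 1/4 × 1/2 = 1/8.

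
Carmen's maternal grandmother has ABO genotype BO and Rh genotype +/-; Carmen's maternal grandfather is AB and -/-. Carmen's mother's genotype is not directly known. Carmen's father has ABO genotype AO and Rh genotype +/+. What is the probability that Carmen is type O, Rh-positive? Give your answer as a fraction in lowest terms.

Carmen's mother's ABO genotype from BO × AB: 1/4 AB, 1/4 AO, 1/4 BB, 1/4 BO.
Crossing each possibility with the father AO and summing P(type O): 1/4·0 + 1/4·1/4 + 1/4·0 + 1/4·1/4 = 1/8.
Similarly for Rh via the mother's Rh distribution: P(Rh+) = 1.
Independent loci: 1/8 × 1 = 1/8.

1/8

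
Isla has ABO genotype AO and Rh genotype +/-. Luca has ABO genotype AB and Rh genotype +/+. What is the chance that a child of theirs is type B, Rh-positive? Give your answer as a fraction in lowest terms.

ABO cross AO × AB → offspring phenotypes: 1/2 A, 1/4 B, 1/4 AB.
Rh cross +/- × +/+ → 1 Rh+.
Independent loci: P(type B, Rh-positive) = 1/4 × 1 = 1/4.

1/4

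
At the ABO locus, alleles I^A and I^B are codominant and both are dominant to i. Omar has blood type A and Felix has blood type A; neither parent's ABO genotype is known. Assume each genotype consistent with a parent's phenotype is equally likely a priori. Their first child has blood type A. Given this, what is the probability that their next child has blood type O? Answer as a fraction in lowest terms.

1/20

Possible genotypes: Omar ∈ {I^A I^A, I^A i}; Felix ∈ {I^A I^A, I^A i}.
Weight each parental genotype pair by prior × P(type-A child):
  I^A I^A × I^A I^A: posterior weight 4/15; P(next child type O) = 0.
  I^A I^A × I^A i: posterior weight 4/15; P(next child type O) = 0.
  I^A i × I^A I^A: posterior weight 4/15; P(next child type O) = 0.
  I^A i × I^A i: posterior weight 1/5; P(next child type O) = 1/4.
Weighted sum = 1/20.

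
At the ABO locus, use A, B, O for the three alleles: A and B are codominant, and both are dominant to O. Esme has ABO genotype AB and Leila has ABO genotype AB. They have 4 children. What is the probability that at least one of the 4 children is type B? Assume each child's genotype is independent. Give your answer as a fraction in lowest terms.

ABO cross AB × AB → 1/4 A, 1/4 B, 1/2 AB.
So P(type B) = 1/4 per child.
P(none) = (3/4)^4 = 81/256; P(at least one) = 1 − 81/256 = 175/256.

175/256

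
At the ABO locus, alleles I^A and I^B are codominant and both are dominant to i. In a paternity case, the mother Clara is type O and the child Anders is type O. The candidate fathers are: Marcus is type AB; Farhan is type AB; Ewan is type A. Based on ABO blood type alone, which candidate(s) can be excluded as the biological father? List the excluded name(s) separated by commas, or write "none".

A candidate is excluded only if no genotype consistent with his phenotype could produce a type O child with a type O mother.
Marcus (type AB): no genotype consistent with that phenotype can produce a type-O child with a type-O mother.
Farhan (type AB): no genotype consistent with that phenotype can produce a type-O child with a type-O mother.

Marcus, Farhan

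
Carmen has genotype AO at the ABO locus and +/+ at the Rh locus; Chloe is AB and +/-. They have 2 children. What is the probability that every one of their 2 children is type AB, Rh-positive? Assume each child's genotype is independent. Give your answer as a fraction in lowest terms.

1/16

ABO cross AO × AB → 1/2 A, 1/4 B, 1/4 AB.
Rh cross +/+ × +/- → 1 Rh+; so P(type AB, Rh-positive) = 1/4 × 1 = 1/4 per child.
All 2 independent: (1/4)^2 = 1/16.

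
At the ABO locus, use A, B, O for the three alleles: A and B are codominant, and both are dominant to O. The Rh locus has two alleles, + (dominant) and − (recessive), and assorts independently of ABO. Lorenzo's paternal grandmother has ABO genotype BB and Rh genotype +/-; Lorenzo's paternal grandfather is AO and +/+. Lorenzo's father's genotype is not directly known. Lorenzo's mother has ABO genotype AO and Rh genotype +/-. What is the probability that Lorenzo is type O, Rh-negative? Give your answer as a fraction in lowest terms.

1/64

Lorenzo's father's ABO genotype from BB × AO: 1/2 AB, 1/2 BO.
Crossing each possibility with the mother AO and summing P(type O): 1/2·0 + 1/2·1/4 = 1/8.
Similarly for Rh via the father's Rh distribution: P(Rh-) = 1/8.
Independent loci: 1/8 × 1/8 = 1/64.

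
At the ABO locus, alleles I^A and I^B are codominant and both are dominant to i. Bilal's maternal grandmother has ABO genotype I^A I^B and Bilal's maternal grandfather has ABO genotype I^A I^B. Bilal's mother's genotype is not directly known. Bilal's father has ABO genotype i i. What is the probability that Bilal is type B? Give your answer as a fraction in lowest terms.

Bilal's mother's ABO genotype from I^A I^B × I^A I^B: 1/4 I^A I^A, 1/2 I^A I^B, 1/4 I^B I^B.
Crossing each possibility with the father i i and summing P(type B): 1/4·0 + 1/2·1/2 + 1/4·1 = 1/2.

1/2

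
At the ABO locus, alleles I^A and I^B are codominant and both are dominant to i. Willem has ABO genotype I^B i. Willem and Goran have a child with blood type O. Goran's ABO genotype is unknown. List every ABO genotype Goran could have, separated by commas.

For each candidate genotype of Goran, check whether crossing it with I^B i can produce every observed child phenotype.
  I^A I^A → possible child types {A, AB} ✗
  I^A I^B → possible child types {A, B, AB} ✗
  I^A i → possible child types {O, A, B, AB} ✓
  I^B I^B → possible child types {B} ✗
  I^B i → possible child types {O, B} ✓
  i i → possible child types {O, B} ✓

I^A i, I^B i, i i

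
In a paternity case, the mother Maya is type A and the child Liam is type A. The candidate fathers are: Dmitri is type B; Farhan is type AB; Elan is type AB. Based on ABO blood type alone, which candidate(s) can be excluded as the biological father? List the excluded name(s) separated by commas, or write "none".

A candidate is excluded only if no genotype consistent with his phenotype could produce a type A child with a type A mother.
Every candidate has at least one consistent genotype combination, so none can be excluded.

none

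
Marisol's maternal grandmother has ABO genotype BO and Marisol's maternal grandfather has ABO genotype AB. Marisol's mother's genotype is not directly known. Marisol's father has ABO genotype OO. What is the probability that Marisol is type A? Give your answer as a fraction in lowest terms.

Marisol's mother's ABO genotype from BO × AB: 1/4 AB, 1/4 AO, 1/4 BB, 1/4 BO.
Crossing each possibility with the father OO and summing P(type A): 1/4·1/2 + 1/4·1/2 + 1/4·0 + 1/4·0 = 1/4.

1/4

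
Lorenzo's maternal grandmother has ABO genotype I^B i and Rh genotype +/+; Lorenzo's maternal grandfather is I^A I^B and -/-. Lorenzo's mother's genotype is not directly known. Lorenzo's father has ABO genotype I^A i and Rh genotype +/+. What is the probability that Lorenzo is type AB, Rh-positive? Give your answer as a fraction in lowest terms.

Lorenzo's mother's ABO genotype from I^B i × I^A I^B: 1/4 I^A I^B, 1/4 I^A i, 1/4 I^B I^B, 1/4 I^B i.
Crossing each possibility with the father I^A i and summing P(type AB): 1/4·1/4 + 1/4·0 + 1/4·1/2 + 1/4·1/4 = 1/4.
Similarly for Rh via the mother's Rh distribution: P(Rh+) = 1.
Independent loci: 1/4 × 1 = 1/4.

1/4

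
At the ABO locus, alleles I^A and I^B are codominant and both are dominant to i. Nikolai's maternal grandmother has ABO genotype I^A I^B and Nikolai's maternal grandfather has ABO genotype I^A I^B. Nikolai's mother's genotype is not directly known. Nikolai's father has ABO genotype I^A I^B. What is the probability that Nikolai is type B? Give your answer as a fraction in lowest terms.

1/4

Nikolai's mother's ABO genotype from I^A I^B × I^A I^B: 1/4 I^A I^A, 1/2 I^A I^B, 1/4 I^B I^B.
Crossing each possibility with the father I^A I^B and summing P(type B): 1/4·0 + 1/2·1/4 + 1/4·1/2 = 1/4.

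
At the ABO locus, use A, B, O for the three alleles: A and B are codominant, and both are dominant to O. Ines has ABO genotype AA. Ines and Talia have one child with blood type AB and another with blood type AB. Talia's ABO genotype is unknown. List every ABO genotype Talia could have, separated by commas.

For each candidate genotype of Talia, check whether crossing it with AA can produce every observed child phenotype.
  AA → possible child types {A} ✗
  AB → possible child types {A, AB} ✓
  AO → possible child types {A} ✗
  BB → possible child types {AB} ✓
  BO → possible child types {A, AB} ✓
  OO → possible child types {A} ✗

AB, BB, BO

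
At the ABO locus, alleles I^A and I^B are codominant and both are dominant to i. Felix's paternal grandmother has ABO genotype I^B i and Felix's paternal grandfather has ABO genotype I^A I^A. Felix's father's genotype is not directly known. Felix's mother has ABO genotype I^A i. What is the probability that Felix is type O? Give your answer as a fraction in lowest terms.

1/8

Felix's father's ABO genotype from I^B i × I^A I^A: 1/2 I^A I^B, 1/2 I^A i.
Crossing each possibility with the mother I^A i and summing P(type O): 1/2·0 + 1/2·1/4 = 1/8.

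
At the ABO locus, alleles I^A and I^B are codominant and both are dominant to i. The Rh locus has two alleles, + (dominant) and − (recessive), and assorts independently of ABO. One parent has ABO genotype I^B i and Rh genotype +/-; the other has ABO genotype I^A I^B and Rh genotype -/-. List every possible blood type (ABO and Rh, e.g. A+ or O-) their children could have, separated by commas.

Gametes from I^B i × I^A I^B give offspring ABO genotypes I^A I^B, I^A i, I^B I^B, I^B i, i.e. phenotypes A, B, AB.
Rh cross +/- × -/- → phenotypes Rh+, Rh-.
Combining independently: A+, A-, B+, B-, AB+, AB-.

A+, A-, B+, B-, AB+, AB-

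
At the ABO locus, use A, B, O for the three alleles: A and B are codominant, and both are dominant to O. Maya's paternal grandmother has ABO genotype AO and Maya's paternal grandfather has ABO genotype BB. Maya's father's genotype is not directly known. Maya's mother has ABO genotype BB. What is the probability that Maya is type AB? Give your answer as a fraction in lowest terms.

1/4

Maya's father's ABO genotype from AO × BB: 1/2 AB, 1/2 BO.
Crossing each possibility with the mother BB and summing P(type AB): 1/2·1/2 + 1/2·0 = 1/4.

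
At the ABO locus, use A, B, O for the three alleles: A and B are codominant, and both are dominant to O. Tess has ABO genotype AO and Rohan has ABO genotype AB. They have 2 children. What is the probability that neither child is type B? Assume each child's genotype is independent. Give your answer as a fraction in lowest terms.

9/16

ABO cross AO × AB → 1/2 A, 1/4 B, 1/4 AB.
So P(type B) = 1/4 per child.
P(not type B) = 3/4 for one child; (3/4)^2 = 9/16.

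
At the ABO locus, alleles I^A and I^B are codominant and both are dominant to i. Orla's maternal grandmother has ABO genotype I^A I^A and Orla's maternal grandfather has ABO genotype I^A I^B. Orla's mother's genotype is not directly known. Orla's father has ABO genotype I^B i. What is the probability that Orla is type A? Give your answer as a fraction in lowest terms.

Orla's mother's ABO genotype from I^A I^A × I^A I^B: 1/2 I^A I^A, 1/2 I^A I^B.
Crossing each possibility with the father I^B i and summing P(type A): 1/2·1/2 + 1/2·1/4 = 3/8.

3/8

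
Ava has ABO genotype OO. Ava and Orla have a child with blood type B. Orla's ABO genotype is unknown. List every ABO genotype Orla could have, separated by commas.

For each candidate genotype of Orla, check whether crossing it with OO can produce every observed child phenotype.
  AA → possible child types {A} ✗
  AB → possible child types {A, B} ✓
  AO → possible child types {O, A} ✗
  BB → possible child types {B} ✓
  BO → possible child types {O, B} ✓
  OO → possible child types {O} ✗

AB, BB, BO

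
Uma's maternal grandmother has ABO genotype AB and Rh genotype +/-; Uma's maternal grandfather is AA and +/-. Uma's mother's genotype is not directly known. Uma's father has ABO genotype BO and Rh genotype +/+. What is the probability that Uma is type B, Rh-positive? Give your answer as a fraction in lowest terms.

Uma's mother's ABO genotype from AB × AA: 1/2 AA, 1/2 AB.
Crossing each possibility with the father BO and summing P(type B): 1/2·0 + 1/2·1/2 = 1/4.
Similarly for Rh via the mother's Rh distribution: P(Rh+) = 1.
Independent loci: 1/4 × 1 = 1/4.

1/4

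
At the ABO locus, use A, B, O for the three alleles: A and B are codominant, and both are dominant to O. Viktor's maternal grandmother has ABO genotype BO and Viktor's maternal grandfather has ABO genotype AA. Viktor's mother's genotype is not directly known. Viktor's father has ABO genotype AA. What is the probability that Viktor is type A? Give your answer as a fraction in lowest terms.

3/4

Viktor's mother's ABO genotype from BO × AA: 1/2 AB, 1/2 AO.
Crossing each possibility with the father AA and summing P(type A): 1/2·1/2 + 1/2·1 = 3/4.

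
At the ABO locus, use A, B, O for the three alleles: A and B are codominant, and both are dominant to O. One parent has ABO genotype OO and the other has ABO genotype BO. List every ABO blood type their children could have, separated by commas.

O, B

Gametes from OO × BO give offspring ABO genotypes BO, OO, i.e. phenotypes O, B.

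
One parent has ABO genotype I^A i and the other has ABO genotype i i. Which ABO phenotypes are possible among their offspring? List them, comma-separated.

O, A

Gametes from I^A i × i i give offspring ABO genotypes I^A i, i i, i.e. phenotypes O, A.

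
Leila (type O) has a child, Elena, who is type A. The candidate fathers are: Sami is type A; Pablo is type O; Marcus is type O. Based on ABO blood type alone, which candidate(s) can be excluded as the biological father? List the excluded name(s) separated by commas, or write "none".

A candidate is excluded only if no genotype consistent with his phenotype could produce a type A child with a type O mother.
Pablo (type O): no genotype consistent with that phenotype can produce a type-A child with a type-O mother.
Marcus (type O): no genotype consistent with that phenotype can produce a type-A child with a type-O mother.

Pablo, Marcus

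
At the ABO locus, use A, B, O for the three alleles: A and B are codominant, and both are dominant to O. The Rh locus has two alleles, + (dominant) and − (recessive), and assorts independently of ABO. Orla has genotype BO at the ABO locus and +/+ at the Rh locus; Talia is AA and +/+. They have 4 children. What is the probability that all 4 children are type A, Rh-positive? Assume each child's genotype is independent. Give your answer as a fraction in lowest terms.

ABO cross BO × AA → 1/2 A, 1/2 AB.
Rh cross +/+ × +/+ → 1 Rh+; so P(type A, Rh-positive) = 1/2 × 1 = 1/2 per child.
All 4 independent: (1/2)^4 = 1/16.

1/16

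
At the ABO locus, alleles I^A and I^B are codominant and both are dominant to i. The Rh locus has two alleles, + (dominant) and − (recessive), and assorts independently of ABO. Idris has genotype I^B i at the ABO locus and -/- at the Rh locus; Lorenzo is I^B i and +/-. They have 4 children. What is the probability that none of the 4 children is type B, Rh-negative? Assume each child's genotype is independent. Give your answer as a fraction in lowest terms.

ABO cross I^B i × I^B i → 1/4 O, 3/4 B.
Rh cross -/- × +/- → 1/2 Rh+, 1/2 Rh-; so P(type B, Rh-negative) = 3/4 × 1/2 = 3/8 per child.
P(not type B, Rh-negative) = 5/8 for one child; (5/8)^4 = 625/4096.

625/4096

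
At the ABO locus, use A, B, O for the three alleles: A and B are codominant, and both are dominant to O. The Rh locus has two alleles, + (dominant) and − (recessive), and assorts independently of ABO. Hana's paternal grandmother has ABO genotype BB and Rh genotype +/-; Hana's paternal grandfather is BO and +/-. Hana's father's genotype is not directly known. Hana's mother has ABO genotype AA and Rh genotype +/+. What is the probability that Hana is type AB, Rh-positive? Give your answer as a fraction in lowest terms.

3/4

Hana's father's ABO genotype from BB × BO: 1/2 BB, 1/2 BO.
Crossing each possibility with the mother AA and summing P(type AB): 1/2·1 + 1/2·1/2 = 3/4.
Similarly for Rh via the father's Rh distribution: P(Rh+) = 1.
Independent loci: 3/4 × 1 = 3/4.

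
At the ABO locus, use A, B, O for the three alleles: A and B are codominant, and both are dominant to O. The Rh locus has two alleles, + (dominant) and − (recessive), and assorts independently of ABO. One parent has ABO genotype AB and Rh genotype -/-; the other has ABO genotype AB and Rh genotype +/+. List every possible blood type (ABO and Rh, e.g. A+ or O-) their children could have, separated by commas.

Gametes from AB × AB give offspring ABO genotypes AA, AB, BB, i.e. phenotypes A, B, AB.
Rh cross -/- × +/+ → phenotypes Rh+.
Combining independently: A+, B+, AB+.

A+, B+, AB+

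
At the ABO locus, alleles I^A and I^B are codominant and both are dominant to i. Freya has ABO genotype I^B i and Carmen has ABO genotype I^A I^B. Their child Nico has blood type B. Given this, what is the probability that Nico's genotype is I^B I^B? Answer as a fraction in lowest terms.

1/2

Cross I^B i × I^A I^B → 1/4 I^A I^B, 1/4 I^A i, 1/4 I^B I^B, 1/4 I^B i.
Type-B genotypes among offspring: I^B I^B (1/4), I^B i (1/4); total 1/2.
P(I^B I^B | type B) = (1/4) / (1/2) = 1/2.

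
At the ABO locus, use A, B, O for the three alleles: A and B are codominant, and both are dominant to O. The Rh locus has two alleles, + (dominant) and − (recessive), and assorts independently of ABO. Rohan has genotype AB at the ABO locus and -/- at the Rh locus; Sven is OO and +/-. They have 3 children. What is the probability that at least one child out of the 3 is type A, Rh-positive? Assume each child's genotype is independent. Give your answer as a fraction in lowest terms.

37/64

ABO cross AB × OO → 1/2 A, 1/2 B.
Rh cross -/- × +/- → 1/2 Rh+, 1/2 Rh-; so P(type A, Rh-positive) = 1/2 × 1/2 = 1/4 per child.
P(none) = (3/4)^3 = 27/64; P(at least one) = 1 − 27/64 = 37/64.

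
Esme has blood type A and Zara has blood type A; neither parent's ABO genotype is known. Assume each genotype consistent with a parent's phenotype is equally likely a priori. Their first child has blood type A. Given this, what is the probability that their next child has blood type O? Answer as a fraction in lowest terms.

Possible genotypes: Esme ∈ {AA, AO}; Zara ∈ {AA, AO}.
Weight each parental genotype pair by prior × P(type-A child):
  AA × AA: posterior weight 4/15; P(next child type O) = 0.
  AA × AO: posterior weight 4/15; P(next child type O) = 0.
  AO × AA: posterior weight 4/15; P(next child type O) = 0.
  AO × AO: posterior weight 1/5; P(next child type O) = 1/4.
Weighted sum = 1/20.

1/20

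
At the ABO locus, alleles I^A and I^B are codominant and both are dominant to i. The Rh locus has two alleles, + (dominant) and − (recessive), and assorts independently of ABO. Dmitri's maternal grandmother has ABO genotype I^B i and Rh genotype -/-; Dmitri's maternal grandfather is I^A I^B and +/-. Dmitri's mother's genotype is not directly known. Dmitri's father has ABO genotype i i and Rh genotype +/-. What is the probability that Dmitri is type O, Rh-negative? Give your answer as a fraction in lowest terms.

Dmitri's mother's ABO genotype from I^B i × I^A I^B: 1/4 I^A I^B, 1/4 I^A i, 1/4 I^B I^B, 1/4 I^B i.
Crossing each possibility with the father i i and summing P(type O): 1/4·0 + 1/4·1/2 + 1/4·0 + 1/4·1/2 = 1/4.
Similarly for Rh via the mother's Rh distribution: P(Rh-) = 3/8.
Independent loci: 1/4 × 3/8 = 3/32.

3/32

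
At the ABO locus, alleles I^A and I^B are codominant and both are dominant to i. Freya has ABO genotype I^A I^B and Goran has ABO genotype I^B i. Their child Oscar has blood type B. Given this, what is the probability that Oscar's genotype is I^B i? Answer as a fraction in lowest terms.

Cross I^A I^B × I^B i → 1/4 I^A I^B, 1/4 I^A i, 1/4 I^B I^B, 1/4 I^B i.
Type-B genotypes among offspring: I^B I^B (1/4), I^B i (1/4); total 1/2.
P(I^B i | type B) = (1/4) / (1/2) = 1/2.

1/2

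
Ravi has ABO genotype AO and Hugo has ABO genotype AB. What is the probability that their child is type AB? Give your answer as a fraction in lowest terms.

ABO cross AO × AB → offspring phenotypes: 1/2 A, 1/4 B, 1/4 AB.
So P(type AB) = 1/4.

1/4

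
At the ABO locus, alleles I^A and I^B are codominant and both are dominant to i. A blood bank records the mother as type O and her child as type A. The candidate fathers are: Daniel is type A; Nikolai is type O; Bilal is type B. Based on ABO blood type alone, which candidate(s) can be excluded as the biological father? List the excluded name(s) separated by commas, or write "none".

A candidate is excluded only if no genotype consistent with his phenotype could produce a type A child with a type O mother.
Nikolai (type O): no genotype consistent with that phenotype can produce a type-A child with a type-O mother.
Bilal (type B): no genotype consistent with that phenotype can produce a type-A child with a type-O mother.

Nikolai, Bilal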